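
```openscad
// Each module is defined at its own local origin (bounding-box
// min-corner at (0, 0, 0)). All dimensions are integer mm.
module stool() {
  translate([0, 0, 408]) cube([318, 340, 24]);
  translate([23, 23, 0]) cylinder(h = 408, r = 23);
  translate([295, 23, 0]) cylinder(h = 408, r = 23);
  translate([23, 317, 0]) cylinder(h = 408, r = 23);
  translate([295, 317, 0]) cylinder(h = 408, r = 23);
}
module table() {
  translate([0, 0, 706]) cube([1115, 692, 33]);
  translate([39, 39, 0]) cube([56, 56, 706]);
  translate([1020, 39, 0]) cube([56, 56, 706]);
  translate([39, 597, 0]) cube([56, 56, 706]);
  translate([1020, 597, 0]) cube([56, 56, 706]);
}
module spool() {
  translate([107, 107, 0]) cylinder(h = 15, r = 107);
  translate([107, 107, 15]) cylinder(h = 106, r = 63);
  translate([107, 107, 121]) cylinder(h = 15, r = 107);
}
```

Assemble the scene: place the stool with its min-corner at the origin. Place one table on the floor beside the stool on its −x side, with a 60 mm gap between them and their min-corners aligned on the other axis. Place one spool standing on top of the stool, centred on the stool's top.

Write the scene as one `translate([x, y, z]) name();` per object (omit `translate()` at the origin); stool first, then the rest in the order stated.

stool();
translate([-1175, 0, 0]) table();
translate([52, 63, 432]) spool();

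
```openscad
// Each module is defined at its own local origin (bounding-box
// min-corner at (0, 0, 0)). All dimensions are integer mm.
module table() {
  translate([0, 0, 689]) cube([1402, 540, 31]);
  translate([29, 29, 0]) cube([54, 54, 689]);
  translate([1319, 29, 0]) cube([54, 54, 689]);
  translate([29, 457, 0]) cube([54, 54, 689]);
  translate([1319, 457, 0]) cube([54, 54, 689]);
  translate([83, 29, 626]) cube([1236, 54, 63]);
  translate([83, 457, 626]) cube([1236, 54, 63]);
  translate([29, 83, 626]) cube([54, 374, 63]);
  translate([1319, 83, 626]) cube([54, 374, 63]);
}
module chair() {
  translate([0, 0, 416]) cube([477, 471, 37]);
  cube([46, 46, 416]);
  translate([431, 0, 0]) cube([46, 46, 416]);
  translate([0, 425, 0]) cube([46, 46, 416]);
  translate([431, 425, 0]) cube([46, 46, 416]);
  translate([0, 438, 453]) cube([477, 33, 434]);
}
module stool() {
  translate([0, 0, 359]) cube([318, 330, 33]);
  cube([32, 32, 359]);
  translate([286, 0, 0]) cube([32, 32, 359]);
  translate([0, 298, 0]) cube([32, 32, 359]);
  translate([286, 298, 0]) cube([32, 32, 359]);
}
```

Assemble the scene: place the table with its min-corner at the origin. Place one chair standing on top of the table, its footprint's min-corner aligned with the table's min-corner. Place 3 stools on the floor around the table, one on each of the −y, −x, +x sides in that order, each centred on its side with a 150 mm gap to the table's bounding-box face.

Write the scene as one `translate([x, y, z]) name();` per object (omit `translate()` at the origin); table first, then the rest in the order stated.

table();
translate([0, 0, 720]) chair();
translate([542, -480, 0]) stool();
translate([-468, 105, 0]) stool();
translate([1552, 105, 0]) stool();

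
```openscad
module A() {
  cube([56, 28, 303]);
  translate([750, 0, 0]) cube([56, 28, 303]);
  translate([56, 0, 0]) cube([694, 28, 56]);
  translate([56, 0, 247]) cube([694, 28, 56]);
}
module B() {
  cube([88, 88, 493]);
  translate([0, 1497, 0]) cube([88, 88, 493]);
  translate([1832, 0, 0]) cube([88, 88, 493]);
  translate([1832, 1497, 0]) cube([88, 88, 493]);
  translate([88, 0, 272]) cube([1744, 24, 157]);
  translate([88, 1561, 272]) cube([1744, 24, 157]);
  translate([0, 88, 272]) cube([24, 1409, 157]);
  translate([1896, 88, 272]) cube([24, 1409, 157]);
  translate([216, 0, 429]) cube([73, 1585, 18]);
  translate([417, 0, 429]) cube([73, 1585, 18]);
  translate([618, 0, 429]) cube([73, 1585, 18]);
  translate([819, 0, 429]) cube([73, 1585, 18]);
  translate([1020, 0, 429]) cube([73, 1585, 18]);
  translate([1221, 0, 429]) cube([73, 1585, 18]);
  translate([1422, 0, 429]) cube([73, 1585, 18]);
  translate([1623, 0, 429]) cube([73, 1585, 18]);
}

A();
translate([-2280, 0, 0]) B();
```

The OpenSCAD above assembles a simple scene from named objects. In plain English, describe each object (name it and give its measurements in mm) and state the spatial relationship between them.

A is a picture frame with a 694×191 mm rectangular opening (x by z) and a uniform 56 mm border on every side. Frame depth is 28 mm along y. It is built from two vertical stiles running the full outside height and two horizontal rails spanning the gap between the stiles.

B is a bed frame 1920 mm long (x) by 1585 mm wide (y). Four 88×88 mm corner posts, 493 mm tall, at the corners of the footprint. Four rails of 24 mm thickness and 157 mm height run between adjacent posts with their undersides at z = 272 mm, their outer faces flush with the outside of the frame (the two x-running rails run between the posts' inner faces; the two y-running rails run between the posts' inner faces). 8 slats, each 73 mm wide (x) and 18 mm thick, lie across the top of the two x-running rails, running the full 1585 mm width of the frame in y; the slats are evenly spaced along x between the inner faces of the end posts with equal gaps (rounded down to the nearest mm) at the −x end and between each pair — any rounding remainder accumulates at the +x end.

The bed frame is on the floor beside the picture frame on its −x side.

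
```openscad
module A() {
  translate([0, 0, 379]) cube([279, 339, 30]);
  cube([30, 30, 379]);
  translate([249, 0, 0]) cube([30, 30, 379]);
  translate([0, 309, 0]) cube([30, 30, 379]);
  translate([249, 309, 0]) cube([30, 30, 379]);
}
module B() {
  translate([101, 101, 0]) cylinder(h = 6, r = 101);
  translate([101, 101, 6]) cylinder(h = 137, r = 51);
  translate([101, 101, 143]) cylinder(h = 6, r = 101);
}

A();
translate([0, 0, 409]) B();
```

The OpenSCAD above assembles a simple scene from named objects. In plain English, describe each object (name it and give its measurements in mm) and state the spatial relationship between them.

A is a four-legged stool. The seat is 279×339 mm, 30 mm thick, top at z = 409 mm. It stands on four square legs, each 30×30 mm in cross-section, from z = 0 to the seat underside, each flush with a corner of the seat.

B is a spool: two coaxial disc flanges of radius 101 mm and thickness 6 mm, joined by a core cylinder of radius 51 mm and height 137 mm. The lower flange rests on z = 0 and the three cylinders share a vertical axis.

The spool is on top of the stool.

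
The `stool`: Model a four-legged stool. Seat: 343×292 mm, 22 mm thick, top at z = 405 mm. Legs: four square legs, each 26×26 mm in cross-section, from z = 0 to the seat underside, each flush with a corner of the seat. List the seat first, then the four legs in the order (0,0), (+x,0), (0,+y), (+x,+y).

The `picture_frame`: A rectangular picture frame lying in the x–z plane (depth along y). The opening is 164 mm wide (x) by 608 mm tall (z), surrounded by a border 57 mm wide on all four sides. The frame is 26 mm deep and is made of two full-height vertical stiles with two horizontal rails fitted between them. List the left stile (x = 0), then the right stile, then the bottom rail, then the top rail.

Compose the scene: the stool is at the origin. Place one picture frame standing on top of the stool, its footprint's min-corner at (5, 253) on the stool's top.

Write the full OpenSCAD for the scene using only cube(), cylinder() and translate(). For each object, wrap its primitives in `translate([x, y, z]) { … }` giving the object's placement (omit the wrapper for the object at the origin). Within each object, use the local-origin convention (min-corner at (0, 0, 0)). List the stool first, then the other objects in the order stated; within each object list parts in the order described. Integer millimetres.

translate([0, 0, 383]) cube([343, 292, 22]);
cube([26, 26, 383]);
translate([317, 0, 0]) cube([26, 26, 383]);
translate([0, 266, 0]) cube([26, 26, 383]);
translate([317, 266, 0]) cube([26, 26, 383]);
translate([5, 253, 405]) {
  cube([57, 26, 722]);
  translate([221, 0, 0]) cube([57, 26, 722]);
  translate([57, 0, 0]) cube([164, 26, 57]);
  translate([57, 0, 665]) cube([164, 26, 57]);
}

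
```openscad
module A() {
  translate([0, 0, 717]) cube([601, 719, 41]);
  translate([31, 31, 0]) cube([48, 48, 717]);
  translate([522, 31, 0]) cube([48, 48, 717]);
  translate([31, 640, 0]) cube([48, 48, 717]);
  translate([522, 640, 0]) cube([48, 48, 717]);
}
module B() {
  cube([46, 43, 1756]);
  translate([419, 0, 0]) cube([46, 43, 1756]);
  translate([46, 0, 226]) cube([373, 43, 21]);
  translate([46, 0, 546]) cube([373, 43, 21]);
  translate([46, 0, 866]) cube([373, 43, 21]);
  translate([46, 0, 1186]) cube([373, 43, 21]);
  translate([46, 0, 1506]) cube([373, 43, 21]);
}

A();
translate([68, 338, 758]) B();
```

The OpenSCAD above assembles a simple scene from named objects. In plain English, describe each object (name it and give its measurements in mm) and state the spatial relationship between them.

A is a table: top 601 mm (x) × 719 mm (y), 41 mm thick, upper face at z = 758 mm, on four 48×48 mm square legs, each inset 31 mm from the nearest pair of top edges, running from z = 0 to the bottom of the top.

B is a straight ladder. Two 46×43 mm vertical rails, 1756 mm tall, stand 465 mm apart (outside-to-outside) with their front faces coplanar on the −y side. 5 rungs, each 43 mm deep and 21 mm tall, span between the inner faces of the rails, front faces flush with the rails. The lowest rung's underside is at z = 226 mm and rungs are spaced 320 mm apart (underside to underside).

The ladder is on top of the table, centred.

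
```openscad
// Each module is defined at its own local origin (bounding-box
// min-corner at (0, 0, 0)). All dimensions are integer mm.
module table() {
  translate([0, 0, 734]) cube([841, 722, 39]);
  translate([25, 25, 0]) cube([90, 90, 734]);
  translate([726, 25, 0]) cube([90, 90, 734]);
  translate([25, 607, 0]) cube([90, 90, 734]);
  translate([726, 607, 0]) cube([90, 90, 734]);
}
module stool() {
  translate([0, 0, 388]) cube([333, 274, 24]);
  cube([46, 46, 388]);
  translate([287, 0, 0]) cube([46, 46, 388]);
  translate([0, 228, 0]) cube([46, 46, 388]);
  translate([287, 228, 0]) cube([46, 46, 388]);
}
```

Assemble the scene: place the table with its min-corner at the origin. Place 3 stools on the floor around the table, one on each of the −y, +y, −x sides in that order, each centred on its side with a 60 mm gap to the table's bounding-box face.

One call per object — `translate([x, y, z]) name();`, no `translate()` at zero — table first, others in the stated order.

table();
translate([254, -334, 0]) stool();
translate([254, 782, 0]) stool();
translate([-393, 224, 0]) stool();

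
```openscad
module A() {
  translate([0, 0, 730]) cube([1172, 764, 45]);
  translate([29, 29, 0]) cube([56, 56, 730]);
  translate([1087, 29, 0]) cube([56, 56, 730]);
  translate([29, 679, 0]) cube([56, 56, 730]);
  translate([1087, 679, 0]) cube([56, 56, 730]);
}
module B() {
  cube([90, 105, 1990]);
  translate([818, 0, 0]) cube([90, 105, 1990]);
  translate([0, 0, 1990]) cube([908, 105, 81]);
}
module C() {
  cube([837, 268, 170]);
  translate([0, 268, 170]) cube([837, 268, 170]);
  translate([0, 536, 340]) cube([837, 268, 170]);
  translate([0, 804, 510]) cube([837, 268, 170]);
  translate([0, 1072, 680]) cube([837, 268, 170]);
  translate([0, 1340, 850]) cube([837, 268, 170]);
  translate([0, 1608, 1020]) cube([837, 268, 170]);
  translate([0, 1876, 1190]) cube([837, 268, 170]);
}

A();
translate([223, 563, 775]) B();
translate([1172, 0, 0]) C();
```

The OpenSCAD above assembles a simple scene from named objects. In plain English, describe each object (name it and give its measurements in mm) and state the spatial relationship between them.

A is a rectangular dining table. The top is 1172×764×45 mm with its upper surface at z = 775 mm. It stands on four 56×56 mm square legs, each inset 29 mm from the nearest pair of top edges, running from the floor to the underside of the top.

B is a door frame. The clear opening is 728 mm wide and 1990 mm high. Two 90 mm wide jambs, 105 mm deep, stand either side of the opening from the floor to the top of the opening. A 81 mm thick head sits across the top of both jambs, spanning the full outside width of the frame.

C is a straight staircase of 8 solid steps. Each step is 837 mm wide (x), 268 mm deep (y, the going) and 170 mm tall (the rise). The first step rests on the floor; each subsequent step sits one going further in +y and one rise higher in +z, directly behind and above the previous step with no overlap.

The door frame is on top of the table. The staircase is against the table's +x side, with their −y faces flush.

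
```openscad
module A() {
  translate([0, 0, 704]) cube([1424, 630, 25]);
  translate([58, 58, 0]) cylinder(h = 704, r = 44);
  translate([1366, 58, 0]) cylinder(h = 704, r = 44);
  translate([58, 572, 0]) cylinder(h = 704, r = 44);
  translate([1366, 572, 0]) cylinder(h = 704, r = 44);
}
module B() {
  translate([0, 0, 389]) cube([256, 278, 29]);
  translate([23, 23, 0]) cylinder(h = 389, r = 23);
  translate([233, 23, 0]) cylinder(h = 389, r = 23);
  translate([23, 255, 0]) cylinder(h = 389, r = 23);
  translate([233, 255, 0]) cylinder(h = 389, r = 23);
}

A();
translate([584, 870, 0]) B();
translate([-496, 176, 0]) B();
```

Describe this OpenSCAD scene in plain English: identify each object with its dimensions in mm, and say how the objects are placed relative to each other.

A is a table: top 1424 mm (x) × 630 mm (y), 25 mm thick, upper face at z = 729 mm, on four round legs of 88 mm diameter, each leg's bounding box inset 14 mm from the nearest pair of top edges, running from z = 0 to the bottom of the top.

B is a simple wooden stool: a rectangular seat 256 mm (x) by 278 mm (y), 29 mm thick, top face at z = 418 mm, on four round legs, each 46 mm in diameter. The legs rest on z = 0, each leg's axis is inset half a diameter from the nearest pair of seat edges (so the leg's bounding box is flush with the corner).

Two stools sit around the table at the +y, −x sides.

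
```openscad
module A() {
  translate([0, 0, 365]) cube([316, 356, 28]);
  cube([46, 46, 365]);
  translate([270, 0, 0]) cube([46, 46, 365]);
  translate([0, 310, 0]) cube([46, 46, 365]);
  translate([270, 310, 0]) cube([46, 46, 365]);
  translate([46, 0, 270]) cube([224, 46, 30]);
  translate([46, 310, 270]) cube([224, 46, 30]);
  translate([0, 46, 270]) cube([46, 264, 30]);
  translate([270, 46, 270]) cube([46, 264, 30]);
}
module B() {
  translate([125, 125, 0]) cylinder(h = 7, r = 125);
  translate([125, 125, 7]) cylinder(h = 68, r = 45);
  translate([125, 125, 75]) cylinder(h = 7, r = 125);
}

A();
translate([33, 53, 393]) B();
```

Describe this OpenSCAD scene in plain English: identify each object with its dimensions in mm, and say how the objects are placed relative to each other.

A is a four-legged stool. The seat is 316×356 mm, 28 mm thick, top at z = 393 mm. It stands on four square legs, each 46×46 mm in cross-section, from z = 0 to the seat underside, each flush with a corner of the seat. Four stretchers, 46 mm wide and 30 mm tall, connect adjacent legs with their undersides at z = 270 mm, each running between the inner faces of the legs it joins and aligned with the legs' outer faces on the other axis.

B is a spool: two coaxial disc flanges of radius 125 mm and thickness 7 mm, joined by a core cylinder of radius 45 mm and height 68 mm. The lower flange rests on z = 0 and the three cylinders share a vertical axis.

The spool is on top of the stool, centred.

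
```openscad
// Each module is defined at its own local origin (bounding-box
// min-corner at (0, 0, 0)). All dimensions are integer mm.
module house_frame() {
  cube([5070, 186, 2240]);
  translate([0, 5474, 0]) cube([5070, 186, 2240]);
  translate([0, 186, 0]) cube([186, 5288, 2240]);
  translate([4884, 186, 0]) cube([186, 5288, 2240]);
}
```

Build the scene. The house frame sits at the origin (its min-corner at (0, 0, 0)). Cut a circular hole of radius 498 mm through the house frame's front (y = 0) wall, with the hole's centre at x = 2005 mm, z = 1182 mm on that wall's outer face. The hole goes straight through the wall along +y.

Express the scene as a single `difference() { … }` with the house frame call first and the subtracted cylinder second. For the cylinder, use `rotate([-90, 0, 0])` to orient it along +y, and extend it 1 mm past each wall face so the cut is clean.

difference() {
  house_frame();
  translate([2005, -1, 1182]) rotate([-90, 0, 0]) cylinder(h = 188, r = 498);
}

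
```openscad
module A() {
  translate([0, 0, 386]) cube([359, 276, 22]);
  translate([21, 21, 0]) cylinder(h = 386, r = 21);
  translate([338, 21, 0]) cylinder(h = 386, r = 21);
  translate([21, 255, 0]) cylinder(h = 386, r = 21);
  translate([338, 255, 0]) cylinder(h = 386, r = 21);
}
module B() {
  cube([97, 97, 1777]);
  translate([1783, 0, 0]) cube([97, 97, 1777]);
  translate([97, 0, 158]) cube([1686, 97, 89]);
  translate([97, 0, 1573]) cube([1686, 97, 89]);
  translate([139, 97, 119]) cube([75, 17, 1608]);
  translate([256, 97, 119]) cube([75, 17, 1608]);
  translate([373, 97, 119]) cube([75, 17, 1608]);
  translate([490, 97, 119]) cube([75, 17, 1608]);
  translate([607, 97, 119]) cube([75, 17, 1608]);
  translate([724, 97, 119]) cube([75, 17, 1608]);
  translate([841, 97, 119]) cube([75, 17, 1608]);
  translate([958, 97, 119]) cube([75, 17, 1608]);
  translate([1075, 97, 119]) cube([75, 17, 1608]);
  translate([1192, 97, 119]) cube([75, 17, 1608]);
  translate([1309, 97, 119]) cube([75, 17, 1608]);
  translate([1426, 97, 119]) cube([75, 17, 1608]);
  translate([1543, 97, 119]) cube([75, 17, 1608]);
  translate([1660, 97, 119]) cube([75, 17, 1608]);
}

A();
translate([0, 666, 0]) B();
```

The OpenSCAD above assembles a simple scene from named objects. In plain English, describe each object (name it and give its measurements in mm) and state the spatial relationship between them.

A is a four-legged stool. The seat is 359×276 mm, 22 mm thick, top at z = 408 mm. It stands on four round legs, each 42 mm in diameter, from z = 0 to the seat underside, each leg's axis is inset half a diameter from the nearest pair of seat edges (so the leg's bounding box is flush with the corner).

B is a fence section. Two 97×97 mm posts, 1777 mm tall, stand on the floor with a clear span of 1686 mm between their inner faces. Two horizontal rails of 97×89 mm section span the gap between the posts with their undersides at z = 158 mm and z = 1573 mm, flush with the posts' −y face. 14 pickets, each 75 mm wide, 17 mm thick and 1608 mm tall, are fixed to the +y face of the rails with their bottoms at z = 119 mm, evenly spaced across the span with equal gaps (rounded down to the nearest mm) at the −x end and between each pair — any rounding remainder accumulates at the +x end.

The fence section is on the floor beside the stool on its +y side.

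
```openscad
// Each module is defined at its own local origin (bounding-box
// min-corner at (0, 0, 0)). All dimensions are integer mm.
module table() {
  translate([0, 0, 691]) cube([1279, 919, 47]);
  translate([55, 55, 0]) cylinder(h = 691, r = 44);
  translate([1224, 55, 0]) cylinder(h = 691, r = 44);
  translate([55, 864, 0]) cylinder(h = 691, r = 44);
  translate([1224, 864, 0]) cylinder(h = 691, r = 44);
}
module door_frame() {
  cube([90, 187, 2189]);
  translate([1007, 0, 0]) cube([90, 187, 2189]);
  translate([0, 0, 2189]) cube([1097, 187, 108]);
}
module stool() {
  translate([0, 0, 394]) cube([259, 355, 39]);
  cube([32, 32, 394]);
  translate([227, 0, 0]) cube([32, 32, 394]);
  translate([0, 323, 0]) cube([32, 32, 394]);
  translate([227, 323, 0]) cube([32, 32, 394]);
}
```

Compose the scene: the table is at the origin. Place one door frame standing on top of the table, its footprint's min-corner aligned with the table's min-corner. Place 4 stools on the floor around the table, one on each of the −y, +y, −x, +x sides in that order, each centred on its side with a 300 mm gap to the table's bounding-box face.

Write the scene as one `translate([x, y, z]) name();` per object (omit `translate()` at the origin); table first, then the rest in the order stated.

table();
translate([0, 0, 738]) door_frame();
translate([510, -655, 0]) stool();
translate([510, 1219, 0]) stool();
translate([-559, 282, 0]) stool();
translate([1579, 282, 0]) stool();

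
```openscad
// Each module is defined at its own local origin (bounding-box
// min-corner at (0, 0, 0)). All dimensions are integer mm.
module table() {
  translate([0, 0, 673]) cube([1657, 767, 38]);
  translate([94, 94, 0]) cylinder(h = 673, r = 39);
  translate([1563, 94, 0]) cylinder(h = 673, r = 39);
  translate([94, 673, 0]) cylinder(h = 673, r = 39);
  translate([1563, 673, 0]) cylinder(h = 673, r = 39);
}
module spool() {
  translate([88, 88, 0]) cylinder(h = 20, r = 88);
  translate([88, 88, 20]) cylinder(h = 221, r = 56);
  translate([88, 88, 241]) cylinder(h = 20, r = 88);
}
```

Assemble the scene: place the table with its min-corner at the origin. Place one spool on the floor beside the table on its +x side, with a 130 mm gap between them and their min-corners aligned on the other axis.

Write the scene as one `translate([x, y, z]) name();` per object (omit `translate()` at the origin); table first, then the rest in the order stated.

table();
translate([1787, 0, 0]) spool();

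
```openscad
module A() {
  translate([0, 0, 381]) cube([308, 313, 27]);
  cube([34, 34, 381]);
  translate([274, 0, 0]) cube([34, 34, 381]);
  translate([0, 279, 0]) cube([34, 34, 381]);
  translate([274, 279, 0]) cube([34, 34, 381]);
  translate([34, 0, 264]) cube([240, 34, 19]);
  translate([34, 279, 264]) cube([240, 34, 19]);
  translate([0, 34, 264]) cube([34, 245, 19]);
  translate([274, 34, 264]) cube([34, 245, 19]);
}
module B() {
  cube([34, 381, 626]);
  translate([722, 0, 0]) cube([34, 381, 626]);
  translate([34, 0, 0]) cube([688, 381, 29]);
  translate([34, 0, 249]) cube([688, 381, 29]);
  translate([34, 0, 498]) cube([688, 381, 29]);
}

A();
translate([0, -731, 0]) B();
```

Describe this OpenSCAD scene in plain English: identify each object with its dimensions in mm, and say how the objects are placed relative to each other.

A is a four-legged stool. The seat is 308×313 mm, 27 mm thick, top at z = 408 mm. It stands on four square legs, each 34×34 mm in cross-section, from z = 0 to the seat underside, each flush with a corner of the seat. Four stretchers, 34 mm wide and 19 mm tall, connect adjacent legs with their undersides at z = 264 mm, each running between the inner faces of the legs it joins and aligned with the legs' outer faces on the other axis.

B is an open bookshelf. Two side panels, each 34 mm thick, 381 mm deep and 626 mm tall, stand 756 mm apart (outside-to-outside). Between them sit 3 shelves, each 29 mm thick and 381 mm deep, spanning the full gap between the sides. The bottom shelf rests on the floor (its underside at z = 0) and the clear gap between one shelf's top and the next shelf's underside is 220 mm.

The bookshelf is on the floor beside the stool on its −y side.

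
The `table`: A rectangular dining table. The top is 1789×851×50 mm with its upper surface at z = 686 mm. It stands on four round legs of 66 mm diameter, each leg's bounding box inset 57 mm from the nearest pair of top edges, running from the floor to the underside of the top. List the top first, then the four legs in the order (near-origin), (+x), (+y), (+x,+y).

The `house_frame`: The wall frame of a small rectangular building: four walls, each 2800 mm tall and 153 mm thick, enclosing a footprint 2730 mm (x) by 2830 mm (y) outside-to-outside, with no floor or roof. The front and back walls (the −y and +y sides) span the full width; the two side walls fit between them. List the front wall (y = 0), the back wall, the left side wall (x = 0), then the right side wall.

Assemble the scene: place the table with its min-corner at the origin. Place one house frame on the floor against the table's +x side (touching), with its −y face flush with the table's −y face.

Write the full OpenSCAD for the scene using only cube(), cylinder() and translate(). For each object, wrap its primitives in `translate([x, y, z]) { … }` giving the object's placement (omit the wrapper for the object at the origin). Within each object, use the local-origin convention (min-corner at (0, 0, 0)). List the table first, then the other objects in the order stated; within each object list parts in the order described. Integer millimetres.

translate([0, 0, 636]) cube([1789, 851, 50]);
translate([90, 90, 0]) cylinder(h = 636, r = 33);
translate([1699, 90, 0]) cylinder(h = 636, r = 33);
translate([90, 761, 0]) cylinder(h = 636, r = 33);
translate([1699, 761, 0]) cylinder(h = 636, r = 33);
translate([1789, 0, 0]) {
  cube([2730, 153, 2800]);
  translate([0, 2677, 0]) cube([2730, 153, 2800]);
  translate([0, 153, 0]) cube([153, 2524, 2800]);
  translate([2577, 153, 0]) cube([153, 2524, 2800]);
}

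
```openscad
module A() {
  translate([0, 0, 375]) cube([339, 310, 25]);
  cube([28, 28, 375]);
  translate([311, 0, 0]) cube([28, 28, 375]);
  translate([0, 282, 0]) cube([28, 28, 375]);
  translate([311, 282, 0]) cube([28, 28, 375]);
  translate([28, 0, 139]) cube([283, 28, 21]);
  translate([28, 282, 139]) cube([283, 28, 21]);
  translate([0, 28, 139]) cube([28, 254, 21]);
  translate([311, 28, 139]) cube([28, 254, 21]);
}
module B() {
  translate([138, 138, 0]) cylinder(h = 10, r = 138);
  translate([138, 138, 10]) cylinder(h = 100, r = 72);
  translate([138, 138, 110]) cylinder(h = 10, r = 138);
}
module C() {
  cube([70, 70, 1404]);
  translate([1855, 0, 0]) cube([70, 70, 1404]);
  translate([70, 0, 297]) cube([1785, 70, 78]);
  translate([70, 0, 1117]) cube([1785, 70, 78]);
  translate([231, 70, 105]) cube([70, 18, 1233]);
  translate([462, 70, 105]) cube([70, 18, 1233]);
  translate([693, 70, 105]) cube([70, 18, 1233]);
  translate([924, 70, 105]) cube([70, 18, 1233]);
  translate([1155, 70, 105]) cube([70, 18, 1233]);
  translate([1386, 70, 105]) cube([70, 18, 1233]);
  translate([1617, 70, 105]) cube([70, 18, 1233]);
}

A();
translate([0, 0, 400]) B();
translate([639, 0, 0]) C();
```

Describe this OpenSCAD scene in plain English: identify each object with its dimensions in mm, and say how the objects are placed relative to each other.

A is a simple wooden stool: a rectangular seat 339 mm (x) by 310 mm (y), 25 mm thick, top face at z = 400 mm, on four square legs, each 28×28 mm in cross-section. The legs rest on z = 0, each flush with a corner of the seat. Four stretchers, 28 mm wide and 21 mm tall, connect adjacent legs with their undersides at z = 139 mm, each running between the inner faces of the legs it joins and aligned with the legs' outer faces on the other axis.

B is a spool: two coaxial disc flanges of radius 138 mm and thickness 10 mm, joined by a core cylinder of radius 72 mm and height 100 mm. The lower flange rests on z = 0 and the three cylinders share a vertical axis.

C is a fence section. Two 70×70 mm posts, 1404 mm tall, stand on the floor with a clear span of 1785 mm between their inner faces. Two horizontal rails of 70×78 mm section span the gap between the posts with their undersides at z = 297 mm and z = 1117 mm, flush with the posts' −y face. 7 pickets, each 70 mm wide, 18 mm thick and 1233 mm tall, are fixed to the +y face of the rails with their bottoms at z = 105 mm, evenly spaced across the span with equal gaps (rounded down to the nearest mm) at the −x end and between each pair — any rounding remainder accumulates at the +x end.

The spool is on top of the stool. The fence section is on the floor beside the stool on its +x side.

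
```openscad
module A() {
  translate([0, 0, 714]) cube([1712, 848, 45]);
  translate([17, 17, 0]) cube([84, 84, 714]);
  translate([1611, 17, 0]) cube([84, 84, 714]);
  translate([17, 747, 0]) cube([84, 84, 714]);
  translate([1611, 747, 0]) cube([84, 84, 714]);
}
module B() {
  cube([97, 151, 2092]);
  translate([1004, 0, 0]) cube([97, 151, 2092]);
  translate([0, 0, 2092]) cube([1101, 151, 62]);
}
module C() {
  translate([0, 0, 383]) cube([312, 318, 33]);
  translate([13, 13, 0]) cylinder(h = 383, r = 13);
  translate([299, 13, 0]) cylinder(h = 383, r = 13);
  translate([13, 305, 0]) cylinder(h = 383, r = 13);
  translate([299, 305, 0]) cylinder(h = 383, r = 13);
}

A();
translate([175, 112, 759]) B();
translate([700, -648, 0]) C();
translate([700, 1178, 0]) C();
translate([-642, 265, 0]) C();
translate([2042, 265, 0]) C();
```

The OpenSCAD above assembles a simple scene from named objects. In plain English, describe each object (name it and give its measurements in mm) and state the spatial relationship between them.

A is a table with a 1712×848 mm rectangular top, 45 mm thick, top surface at z = 759 mm, supported by four 84×84 mm square legs, each inset 17 mm from the nearest pair of top edges, running from the floor.

B is a door frame. The clear opening is 907 mm wide and 2092 mm high. Two 97 mm wide jambs, 151 mm deep, stand either side of the opening from the floor to the top of the opening. A 62 mm thick head sits across the top of both jambs, spanning the full outside width of the frame.

C is a simple wooden stool: a rectangular seat 312 mm (x) by 318 mm (y), 33 mm thick, top face at z = 416 mm, on four round legs, each 26 mm in diameter. The legs rest on z = 0, each leg's axis is inset half a diameter from the nearest pair of seat edges (so the leg's bounding box is flush with the corner).

The door frame is on top of the table. Four stools sit around the table at the −y, +y, −x, +x sides.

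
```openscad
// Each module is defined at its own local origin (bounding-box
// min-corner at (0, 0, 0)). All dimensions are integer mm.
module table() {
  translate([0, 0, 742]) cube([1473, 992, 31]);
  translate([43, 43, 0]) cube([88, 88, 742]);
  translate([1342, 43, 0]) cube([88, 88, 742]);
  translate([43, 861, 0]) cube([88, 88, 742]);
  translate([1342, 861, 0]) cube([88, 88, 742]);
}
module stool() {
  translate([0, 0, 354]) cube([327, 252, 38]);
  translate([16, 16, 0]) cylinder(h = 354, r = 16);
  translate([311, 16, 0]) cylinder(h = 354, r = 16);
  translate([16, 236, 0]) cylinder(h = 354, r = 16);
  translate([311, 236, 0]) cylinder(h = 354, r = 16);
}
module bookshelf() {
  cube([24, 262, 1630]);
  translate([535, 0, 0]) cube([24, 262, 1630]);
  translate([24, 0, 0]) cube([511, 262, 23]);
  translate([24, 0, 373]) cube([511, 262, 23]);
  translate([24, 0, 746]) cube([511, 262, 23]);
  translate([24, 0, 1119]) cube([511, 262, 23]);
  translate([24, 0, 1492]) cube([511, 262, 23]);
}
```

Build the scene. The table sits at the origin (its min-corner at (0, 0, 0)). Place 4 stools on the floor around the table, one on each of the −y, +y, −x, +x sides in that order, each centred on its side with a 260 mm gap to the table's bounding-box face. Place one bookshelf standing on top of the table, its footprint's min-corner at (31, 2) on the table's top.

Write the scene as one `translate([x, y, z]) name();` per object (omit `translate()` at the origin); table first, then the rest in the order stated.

table();
translate([573, -512, 0]) stool();
translate([573, 1252, 0]) stool();
translate([-587, 370, 0]) stool();
translate([1733, 370, 0]) stool();
translate([31, 2, 773]) bookshelf();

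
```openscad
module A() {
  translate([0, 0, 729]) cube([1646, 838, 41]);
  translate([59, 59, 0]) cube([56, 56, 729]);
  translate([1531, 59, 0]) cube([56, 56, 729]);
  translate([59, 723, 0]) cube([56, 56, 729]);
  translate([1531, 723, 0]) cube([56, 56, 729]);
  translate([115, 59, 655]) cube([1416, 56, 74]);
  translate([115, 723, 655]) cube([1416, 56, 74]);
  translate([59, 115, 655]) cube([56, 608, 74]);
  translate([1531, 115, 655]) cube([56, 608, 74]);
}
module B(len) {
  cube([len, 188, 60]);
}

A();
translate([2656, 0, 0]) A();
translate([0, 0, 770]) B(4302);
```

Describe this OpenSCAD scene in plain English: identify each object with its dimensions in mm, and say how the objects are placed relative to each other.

A is a rectangular dining table. The top is 1646×838×41 mm with its upper surface at z = 770 mm. It stands on four 56×56 mm square legs, each inset 59 mm from the nearest pair of top edges, running from the floor to the underside of the top. Four apron rails, 56 mm thick and 74 mm tall, run between adjacent legs with their top edges flush with the underside of the top and their outer faces flush with the legs' outer faces.

B is a rectangular beam 4302 mm long (x), 188 mm deep (y), 60 mm thick (z).

The beam spans the tops of two tables placed 1010 mm apart, resting at z = 770 mm.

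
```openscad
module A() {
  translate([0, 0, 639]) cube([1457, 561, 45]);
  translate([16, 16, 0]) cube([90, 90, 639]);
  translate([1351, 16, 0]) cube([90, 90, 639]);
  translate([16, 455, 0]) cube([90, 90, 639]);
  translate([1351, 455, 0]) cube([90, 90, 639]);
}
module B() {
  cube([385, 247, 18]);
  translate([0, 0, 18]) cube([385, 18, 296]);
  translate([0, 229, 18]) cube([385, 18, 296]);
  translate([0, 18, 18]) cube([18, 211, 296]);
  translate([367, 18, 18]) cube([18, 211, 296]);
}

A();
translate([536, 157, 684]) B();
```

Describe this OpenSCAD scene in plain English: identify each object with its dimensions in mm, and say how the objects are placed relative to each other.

A is a rectangular dining table. The top is 1457×561×45 mm with its upper surface at z = 684 mm. It stands on four 90×90 mm square legs, each inset 16 mm from the nearest pair of top edges, running from the floor to the underside of the top.

B is an open storage box with external size 385×247×314 mm and wall thickness 18 mm (the base is also 18 mm thick). The base covers the whole footprint; the four walls stand on the base, with the y-facing walls full-width and the x-facing walls fitting between their inner faces.

The open box is on top of the table, centred.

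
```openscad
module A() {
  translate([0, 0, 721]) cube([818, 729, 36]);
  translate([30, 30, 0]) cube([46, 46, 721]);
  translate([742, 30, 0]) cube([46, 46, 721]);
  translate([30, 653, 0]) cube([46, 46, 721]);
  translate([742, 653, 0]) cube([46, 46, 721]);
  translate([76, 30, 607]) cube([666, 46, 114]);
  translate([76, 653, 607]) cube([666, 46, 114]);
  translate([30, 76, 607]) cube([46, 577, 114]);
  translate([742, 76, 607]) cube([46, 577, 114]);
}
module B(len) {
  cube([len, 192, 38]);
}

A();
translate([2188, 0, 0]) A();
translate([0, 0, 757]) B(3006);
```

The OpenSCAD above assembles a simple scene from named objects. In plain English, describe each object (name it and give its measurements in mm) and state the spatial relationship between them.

A is a table with a 818×729 mm rectangular top, 36 mm thick, top surface at z = 757 mm, supported by four 46×46 mm square legs, each inset 30 mm from the nearest pair of top edges, running from the floor. Four apron rails, 46 mm thick and 114 mm tall, run between adjacent legs with their top edges flush with the underside of the top and their outer faces flush with the legs' outer faces.

B is a rectangular beam 3006 mm long (x), 192 mm deep (y), 38 mm thick (z).

The beam spans the tops of two tables placed 1370 mm apart, resting at z = 757 mm.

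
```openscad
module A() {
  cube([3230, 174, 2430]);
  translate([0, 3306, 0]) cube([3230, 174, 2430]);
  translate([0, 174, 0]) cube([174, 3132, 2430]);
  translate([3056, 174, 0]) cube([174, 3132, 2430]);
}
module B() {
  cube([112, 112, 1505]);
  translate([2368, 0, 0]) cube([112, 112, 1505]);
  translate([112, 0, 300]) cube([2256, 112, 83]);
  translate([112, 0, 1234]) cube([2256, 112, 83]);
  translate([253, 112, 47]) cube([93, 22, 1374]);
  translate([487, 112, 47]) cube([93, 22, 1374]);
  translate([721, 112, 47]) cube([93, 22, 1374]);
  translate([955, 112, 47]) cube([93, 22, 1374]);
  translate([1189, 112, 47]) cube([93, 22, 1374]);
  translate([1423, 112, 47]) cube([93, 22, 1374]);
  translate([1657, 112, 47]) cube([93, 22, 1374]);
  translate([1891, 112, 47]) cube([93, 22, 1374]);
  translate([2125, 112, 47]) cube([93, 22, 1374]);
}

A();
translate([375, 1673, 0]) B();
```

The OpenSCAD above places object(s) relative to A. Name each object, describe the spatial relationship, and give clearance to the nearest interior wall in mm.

Clearances: x = 201, y = 1499; minimum 201 mm.

A is a house frame. B is a fence section. The fence section sits inside the house frame, centred. The clearance to the nearest interior wall is 201 mm.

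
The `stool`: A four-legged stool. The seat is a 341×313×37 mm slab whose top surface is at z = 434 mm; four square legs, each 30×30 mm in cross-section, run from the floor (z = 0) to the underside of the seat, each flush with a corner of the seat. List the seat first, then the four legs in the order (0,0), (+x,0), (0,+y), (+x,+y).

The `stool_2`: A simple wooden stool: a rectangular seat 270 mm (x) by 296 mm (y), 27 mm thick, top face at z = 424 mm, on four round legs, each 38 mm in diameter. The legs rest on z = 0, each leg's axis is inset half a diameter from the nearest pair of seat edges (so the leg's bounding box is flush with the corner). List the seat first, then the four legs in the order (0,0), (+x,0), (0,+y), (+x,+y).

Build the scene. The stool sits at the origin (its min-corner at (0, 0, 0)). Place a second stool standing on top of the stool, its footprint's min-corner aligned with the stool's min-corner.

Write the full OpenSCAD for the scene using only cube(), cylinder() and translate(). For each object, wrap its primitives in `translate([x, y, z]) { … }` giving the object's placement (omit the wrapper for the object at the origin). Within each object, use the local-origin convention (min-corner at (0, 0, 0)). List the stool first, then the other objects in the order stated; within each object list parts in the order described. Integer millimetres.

translate([0, 0, 397]) cube([341, 313, 37]);
cube([30, 30, 397]);
translate([311, 0, 0]) cube([30, 30, 397]);
translate([0, 283, 0]) cube([30, 30, 397]);
translate([311, 283, 0]) cube([30, 30, 397]);
translate([0, 0, 434]) {
  translate([0, 0, 397]) cube([270, 296, 27]);
  translate([19, 19, 0]) cylinder(h = 397, r = 19);
  translate([251, 19, 0]) cylinder(h = 397, r = 19);
  translate([19, 277, 0]) cylinder(h = 397, r = 19);
  translate([251, 277, 0]) cylinder(h = 397, r = 19);
}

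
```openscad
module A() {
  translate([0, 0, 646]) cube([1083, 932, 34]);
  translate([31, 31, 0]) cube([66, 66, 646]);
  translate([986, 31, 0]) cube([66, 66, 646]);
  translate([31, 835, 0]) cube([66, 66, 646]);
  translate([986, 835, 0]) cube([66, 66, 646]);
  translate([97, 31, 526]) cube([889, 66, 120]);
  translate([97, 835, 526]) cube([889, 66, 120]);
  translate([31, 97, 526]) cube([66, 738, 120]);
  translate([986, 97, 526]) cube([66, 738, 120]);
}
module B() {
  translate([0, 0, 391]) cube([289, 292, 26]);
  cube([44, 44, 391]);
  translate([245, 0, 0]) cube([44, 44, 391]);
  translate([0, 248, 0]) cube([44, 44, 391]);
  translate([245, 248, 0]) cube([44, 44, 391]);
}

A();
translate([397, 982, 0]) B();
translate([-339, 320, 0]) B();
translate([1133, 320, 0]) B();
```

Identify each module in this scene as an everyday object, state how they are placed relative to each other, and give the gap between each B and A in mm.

A is a table. B is a stool. Three stools sit around the table at the +y, −x, +x sides. The gap between each stool and the table is 50 mm.

Each stool's nearest face is 50 mm from the table's bounding box.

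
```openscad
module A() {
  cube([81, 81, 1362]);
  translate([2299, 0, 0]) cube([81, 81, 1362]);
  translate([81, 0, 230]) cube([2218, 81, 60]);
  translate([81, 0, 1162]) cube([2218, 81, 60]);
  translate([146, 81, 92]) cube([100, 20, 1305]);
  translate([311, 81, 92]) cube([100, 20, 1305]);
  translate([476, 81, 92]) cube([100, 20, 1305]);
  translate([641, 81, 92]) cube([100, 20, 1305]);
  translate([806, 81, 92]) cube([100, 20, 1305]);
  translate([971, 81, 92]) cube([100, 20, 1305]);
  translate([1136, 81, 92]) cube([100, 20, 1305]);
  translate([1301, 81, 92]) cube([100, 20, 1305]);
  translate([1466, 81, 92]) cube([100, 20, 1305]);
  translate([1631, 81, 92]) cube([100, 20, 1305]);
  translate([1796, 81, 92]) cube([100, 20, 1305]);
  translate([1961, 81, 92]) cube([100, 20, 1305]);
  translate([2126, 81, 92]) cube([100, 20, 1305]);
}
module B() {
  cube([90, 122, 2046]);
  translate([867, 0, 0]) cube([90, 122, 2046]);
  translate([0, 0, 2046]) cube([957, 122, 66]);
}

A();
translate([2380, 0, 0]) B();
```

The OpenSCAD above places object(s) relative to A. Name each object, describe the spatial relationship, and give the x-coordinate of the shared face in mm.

A is a fence section. B is a door frame. The door frame is against the fence section's +x side, with their −y faces flush. The x-coordinate of the shared face is 2380 mm.

The fence section's +x face and the door frame's −x face are both at x = 2380 mm.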